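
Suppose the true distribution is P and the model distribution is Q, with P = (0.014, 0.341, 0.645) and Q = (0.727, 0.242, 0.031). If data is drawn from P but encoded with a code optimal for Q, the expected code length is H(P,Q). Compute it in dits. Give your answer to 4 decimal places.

H(P,Q) = −Σ p·log₁₀ q.
  −0.014·log₁₀(0.727) = 0.00194
  −0.341·log₁₀(0.242) = 0.21012
  −0.645·log₁₀(0.031) = 0.97307
H(P,Q) = 1.1851 dits.

1.1851 dits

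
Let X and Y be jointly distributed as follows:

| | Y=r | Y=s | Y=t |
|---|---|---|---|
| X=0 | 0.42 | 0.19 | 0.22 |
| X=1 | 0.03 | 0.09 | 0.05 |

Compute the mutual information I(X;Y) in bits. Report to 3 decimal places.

Marginals: p(X) = (0.8300, 0.1700), p(Y) = (0.4500, 0.2800, 0.2700).
I(X;Y) = Σ p(x,y)·log₂[p(x,y)/(p(x)p(y))].
  (0,r): 0.42·log₂(1.1245) = 0.0711
  (0,s): 0.19·log₂(0.8176) = -0.0552
  (0,t): 0.22·log₂(0.9817) = -0.0059
  (1,r): 0.03·log₂(0.3922) = -0.0405
  (1,s): 0.09·log₂(1.8908) = 0.0827
  (1,t): 0.05·log₂(1.0893) = 0.0062
Sum = 0.058 bits.

0.058 bits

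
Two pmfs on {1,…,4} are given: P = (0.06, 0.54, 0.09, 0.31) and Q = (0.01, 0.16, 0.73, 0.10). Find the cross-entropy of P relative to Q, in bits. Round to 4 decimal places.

2.8970 bits

H(P,Q) = −Σ p·log₂ q.
  −0.06·log₂(0.01) = 0.39863
  −0.54·log₂(0.16) = 1.42768
  −0.09·log₂(0.73) = 0.04086
  −0.31·log₂(0.10) = 1.02980
H(P,Q) = 2.8970 bits.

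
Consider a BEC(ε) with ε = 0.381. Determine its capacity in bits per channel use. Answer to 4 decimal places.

0.6190 bits

Binary erasure channel: capacity C = 1 − ε.
C = 1 − 0.381 = 0.6190 bits per channel use.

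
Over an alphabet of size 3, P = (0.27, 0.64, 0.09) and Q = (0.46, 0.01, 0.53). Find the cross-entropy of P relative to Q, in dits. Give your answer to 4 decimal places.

H(P,Q) = −Σ p·log₁₀ q.
  −0.27·log₁₀(0.46) = 0.09106
  −0.64·log₁₀(0.01) = 1.28000
  −0.09·log₁₀(0.53) = 0.02482
H(P,Q) = 1.3959 dits.

1.3959 dits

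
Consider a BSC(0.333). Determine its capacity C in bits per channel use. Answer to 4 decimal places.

Binary symmetric channel: C = 1 − h₂(ε) where h₂ is the binary entropy function.
h₂(0.333) = −0.333·log₂0.333 − 0.667·log₂0.667 = 0.9180.
C = 1 − 0.9180 = 0.0820 bits per channel use.

0.0820 bits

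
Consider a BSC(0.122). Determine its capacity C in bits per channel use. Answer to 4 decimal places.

Binary symmetric channel: C = 1 − h₂(ε) where h₂ is the binary entropy function.
h₂(0.122) = −0.122·log₂0.122 − 0.878·log₂0.878 = 0.5351.
C = 1 − 0.5351 = 0.4649 bits per channel use.

0.4649 bits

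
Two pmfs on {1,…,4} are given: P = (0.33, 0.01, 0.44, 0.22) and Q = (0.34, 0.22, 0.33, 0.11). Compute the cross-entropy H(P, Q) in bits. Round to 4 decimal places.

1.9398 bits

H(P,Q) = −Σ p·log₂ q.
  −0.33·log₂(0.34) = 0.51361
  −0.01·log₂(0.22) = 0.02184
  −0.44·log₂(0.33) = 0.70376
  −0.22·log₂(0.11) = 0.70057
H(P,Q) = 1.9398 bits.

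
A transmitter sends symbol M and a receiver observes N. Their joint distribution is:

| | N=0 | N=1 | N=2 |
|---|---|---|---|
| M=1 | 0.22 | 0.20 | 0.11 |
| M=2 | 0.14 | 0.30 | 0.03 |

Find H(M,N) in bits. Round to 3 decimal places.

2.365 bits

H(M,N) = −Σ p(x,y)·log₂ p(x,y) over all 6 cells.
  cell (1,0): −0.22·log₂0.22 = 0.4806
  cell (1,1): −0.20·log₂0.20 = 0.4644
  cell (1,2): −0.11·log₂0.11 = 0.3503
  cell (2,0): −0.14·log₂0.14 = 0.3971
  cell (2,1): −0.30·log₂0.30 = 0.5211
  cell (2,2): −0.03·log₂0.03 = 0.1518
Sum = 2.365 bits.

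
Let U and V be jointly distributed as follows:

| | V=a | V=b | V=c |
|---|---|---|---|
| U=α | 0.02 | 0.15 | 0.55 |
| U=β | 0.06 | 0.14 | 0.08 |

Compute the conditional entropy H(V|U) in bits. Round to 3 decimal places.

Chain rule: H(V|U) = H(U,V) − H(U).
Marginals: p(U) = (0.7200, 0.2800), p(V) = (0.0800, 0.2900, 0.6300).
H(U,V) = 1.9299 bits; H(U) = 0.8555 bits.
H(V|U) = 1.9299 − 0.8555 = 1.074 bits.

1.074 bits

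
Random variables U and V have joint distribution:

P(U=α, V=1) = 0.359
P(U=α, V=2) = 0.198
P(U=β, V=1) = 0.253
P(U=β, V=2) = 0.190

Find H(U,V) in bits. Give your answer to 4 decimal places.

1.9501 bits

H(U,V) = −Σ p(x,y)·log₂ p(x,y) over all 4 cells.
  cell (α,1): −0.359·log₂0.359 = 0.53058
  cell (α,2): −0.198·log₂0.198 = 0.46261
  cell (β,1): −0.253·log₂0.253 = 0.50165
  cell (β,2): −0.190·log₂0.190 = 0.45523
Sum = 1.9501 bits.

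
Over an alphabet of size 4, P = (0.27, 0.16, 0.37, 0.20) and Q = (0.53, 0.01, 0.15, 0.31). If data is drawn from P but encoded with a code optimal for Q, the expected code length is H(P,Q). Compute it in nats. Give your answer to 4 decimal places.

1.8444 nats

H(P,Q) = −Σ p·ln q.
  −0.27·ln(0.53) = 0.17142
  −0.16·ln(0.01) = 0.73683
  −0.37·ln(0.15) = 0.70193
  −0.20·ln(0.31) = 0.23424
H(P,Q) = 1.8444 nats.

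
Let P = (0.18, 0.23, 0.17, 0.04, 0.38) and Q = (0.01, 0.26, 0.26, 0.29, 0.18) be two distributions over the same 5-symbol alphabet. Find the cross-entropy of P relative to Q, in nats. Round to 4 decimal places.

2.0689 nats

H(P,Q) = −Σ p·ln q.
  −0.18·ln(0.01) = 0.82893
  −0.23·ln(0.26) = 0.30983
  −0.17·ln(0.26) = 0.22900
  −0.04·ln(0.29) = 0.04951
  −0.38·ln(0.18) = 0.65162
H(P,Q) = 2.0689 nats.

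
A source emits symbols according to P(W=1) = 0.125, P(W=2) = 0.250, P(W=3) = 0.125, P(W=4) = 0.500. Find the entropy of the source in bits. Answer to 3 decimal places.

H(W) = −Σ p·log₂ p.
  −(0.125)·log₂(0.125) = 0.3750
  −(0.250)·log₂(0.250) = 0.5000
  −(0.125)·log₂(0.125) = 0.3750
  −(0.500)·log₂(0.500) = 0.5000
Sum: 0.3750 + 0.5000 + 0.3750 + 0.5000 = 1.750 bits.

1.750 bits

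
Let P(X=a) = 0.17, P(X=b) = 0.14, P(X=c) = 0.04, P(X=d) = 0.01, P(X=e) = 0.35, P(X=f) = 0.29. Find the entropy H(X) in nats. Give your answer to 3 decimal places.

1.478 nats

H(X) = −Σ p·ln p.
  −(0.17)·ln(0.17) = 0.3012
  −(0.14)·ln(0.14) = 0.2753
  −(0.04)·ln(0.04) = 0.1288
  −(0.01)·ln(0.01) = 0.0461
  −(0.35)·ln(0.35) = 0.3674
  −(0.29)·ln(0.29) = 0.3590
Sum: 0.3012 + 0.2753 + 0.1288 + 0.0461 + 0.3674 + 0.3590 = 1.478 nats.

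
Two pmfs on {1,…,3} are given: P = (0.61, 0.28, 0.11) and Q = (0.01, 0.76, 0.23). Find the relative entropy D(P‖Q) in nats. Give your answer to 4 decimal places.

2.1469 nats

D(P‖Q) = Σ p·ln(p/q).
  0.61·ln(0.61/0.01) = 2.50763
  0.28·ln(0.28/0.76) = -0.27959
  0.11·ln(0.11/0.23) = -0.08114
D(P‖Q) = 2.1469 nats.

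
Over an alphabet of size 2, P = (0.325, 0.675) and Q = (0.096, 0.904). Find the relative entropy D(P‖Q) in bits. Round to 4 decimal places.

D(P‖Q) = Σ p·log₂(p/q).
  0.325·log₂(0.325/0.096) = 0.57178
  0.675·log₂(0.675/0.904) = -0.28447
D(P‖Q) = 0.2873 bits.

0.2873 bits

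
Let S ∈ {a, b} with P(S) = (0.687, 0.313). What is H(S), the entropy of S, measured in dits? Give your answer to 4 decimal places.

0.2699 dits

H(S) = −Σ p·log₁₀ p.
  −(0.687)·log₁₀(0.687) = 0.11201
  −(0.313)·log₁₀(0.313) = 0.15789
Sum: 0.11201 + 0.15789 = 0.2699 dits.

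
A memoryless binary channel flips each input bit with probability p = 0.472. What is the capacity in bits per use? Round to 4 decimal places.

Binary symmetric channel: C = 1 − h₂(ε) where h₂ is the binary entropy function.
h₂(0.472) = −0.472·log₂0.472 − 0.528·log₂0.528 = 0.9977.
C = 1 − 0.9977 = 0.0023 bits per channel use.

0.0023 bits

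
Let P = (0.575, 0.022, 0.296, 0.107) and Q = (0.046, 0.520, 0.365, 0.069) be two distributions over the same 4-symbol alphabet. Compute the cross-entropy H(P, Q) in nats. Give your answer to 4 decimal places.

H(P,Q) = −Σ p·ln q.
  −0.575·ln(0.046) = 1.77049
  −0.022·ln(0.520) = 0.01439
  −0.296·ln(0.365) = 0.29833
  −0.107·ln(0.069) = 0.28608
H(P,Q) = 2.3693 nats.

2.3693 nats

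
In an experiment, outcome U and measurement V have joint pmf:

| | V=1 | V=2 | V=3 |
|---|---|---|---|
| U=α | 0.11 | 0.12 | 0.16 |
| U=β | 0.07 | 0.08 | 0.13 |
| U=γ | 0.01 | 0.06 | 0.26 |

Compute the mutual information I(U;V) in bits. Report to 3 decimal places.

Marginals: p(U) = (0.3900, 0.2800, 0.3300), p(V) = (0.1900, 0.2600, 0.5500).
I(U;V) = H(U) + H(V) − H(U,V).
H(U) = 1.5718, H(V) = 1.4349, H(U,V) = 2.8983.
I(U;V) = 1.5718 + 1.4349 − 2.8983 = 0.108 bits.

0.108 bits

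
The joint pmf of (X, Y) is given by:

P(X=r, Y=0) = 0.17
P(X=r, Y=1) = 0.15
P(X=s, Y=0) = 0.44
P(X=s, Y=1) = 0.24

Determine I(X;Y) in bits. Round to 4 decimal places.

0.0088 bits

Marginals: p(X) = (0.3200, 0.6800), p(Y) = (0.6100, 0.3900).
I(X;Y) = Σ p(x,y)·log₂[p(x,y)/(p(x)p(y))].
  (r,0): 0.17·log₂(0.8709) = -0.03390
  (r,1): 0.15·log₂(1.2019) = 0.03980
  (s,0): 0.44·log₂(1.0608) = 0.03744
  (s,1): 0.24·log₂(0.9050) = -0.03457
Sum = 0.0088 bits.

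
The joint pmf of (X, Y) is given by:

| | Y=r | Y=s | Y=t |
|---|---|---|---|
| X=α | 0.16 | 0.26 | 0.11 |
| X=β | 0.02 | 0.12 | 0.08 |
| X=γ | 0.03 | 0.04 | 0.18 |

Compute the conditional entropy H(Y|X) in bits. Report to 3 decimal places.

1.367 bits

Chain rule: H(Y|X) = H(X,Y) − H(X).
Marginals: p(X) = (0.5300, 0.2200, 0.2500), p(Y) = (0.2100, 0.4200, 0.3700).
H(X,Y) = 2.8329 bits; H(X) = 1.4660 bits.
H(Y|X) = 2.8329 − 1.4660 = 1.367 bits.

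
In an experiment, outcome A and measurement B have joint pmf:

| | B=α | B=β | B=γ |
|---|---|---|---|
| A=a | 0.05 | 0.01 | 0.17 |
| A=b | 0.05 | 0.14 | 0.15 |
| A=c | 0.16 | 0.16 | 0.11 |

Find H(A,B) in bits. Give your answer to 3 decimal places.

H(A,B) = −Σ p(x,y)·log₂ p(x,y) over all 9 cells.
  cell (a,α): −0.05·log₂0.05 = 0.2161
  cell (a,β): −0.01·log₂0.01 = 0.0664
  cell (a,γ): −0.17·log₂0.17 = 0.4346
  cell (b,α): −0.05·log₂0.05 = 0.2161
  cell (b,β): −0.14·log₂0.14 = 0.3971
  cell (b,γ): −0.15·log₂0.15 = 0.4105
  cell (c,α): −0.16·log₂0.16 = 0.4230
  cell (c,β): −0.16·log₂0.16 = 0.4230
  cell (c,γ): −0.11·log₂0.11 = 0.3503
Sum = 2.937 bits.

2.937 bits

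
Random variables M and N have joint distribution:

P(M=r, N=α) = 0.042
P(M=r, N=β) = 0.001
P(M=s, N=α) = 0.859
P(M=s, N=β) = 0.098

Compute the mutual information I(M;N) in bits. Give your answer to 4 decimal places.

Marginals: p(M) = (0.0430, 0.9570), p(N) = (0.9010, 0.0990).
I(M;N) = Σ p(x,y)·log₂[p(x,y)/(p(x)p(y))].
  (r,α): 0.042·log₂(1.0841) = 0.00489
  (r,β): 0.001·log₂(0.2349) = -0.00209
  (s,α): 0.859·log₂(0.9962) = -0.00469
  (s,β): 0.098·log₂(1.0344) = 0.00478
Sum = 0.0029 bits.

0.0029 bits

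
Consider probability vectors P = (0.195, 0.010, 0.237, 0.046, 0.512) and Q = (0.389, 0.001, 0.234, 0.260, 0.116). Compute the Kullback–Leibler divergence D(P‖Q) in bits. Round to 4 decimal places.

D(P‖Q) = Σ p·log₂(p/q).
  0.195·log₂(0.195/0.389) = -0.19428
  0.010·log₂(0.010/0.001) = 0.03322
  0.237·log₂(0.237/0.234) = 0.00436
  0.046·log₂(0.046/0.260) = -0.11495
  0.512·log₂(0.512/0.116) = 1.09671
D(P‖Q) = 0.8251 bits.

0.8251 bits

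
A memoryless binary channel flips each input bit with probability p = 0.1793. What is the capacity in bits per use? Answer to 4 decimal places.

0.3215 bits

Binary symmetric channel: C = 1 − h₂(ε) where h₂ is the binary entropy function.
h₂(0.1793) = −0.1793·log₂0.1793 − 0.8207·log₂0.8207 = 0.6785.
C = 1 − 0.6785 = 0.3215 bits per channel use.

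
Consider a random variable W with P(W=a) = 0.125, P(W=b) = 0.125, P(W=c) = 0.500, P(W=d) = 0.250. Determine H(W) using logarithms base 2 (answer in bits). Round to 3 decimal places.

1.750 bits

H(W) = −Σ p·log₂ p.
  −(0.125)·log₂(0.125) = 0.3750
  −(0.125)·log₂(0.125) = 0.3750
  −(0.500)·log₂(0.500) = 0.5000
  −(0.250)·log₂(0.250) = 0.5000
Sum: 0.3750 + 0.3750 + 0.5000 + 0.5000 = 1.750 bits.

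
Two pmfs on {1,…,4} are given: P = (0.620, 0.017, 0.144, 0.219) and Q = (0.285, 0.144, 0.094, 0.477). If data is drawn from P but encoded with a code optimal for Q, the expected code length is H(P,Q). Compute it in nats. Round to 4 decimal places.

1.3138 nats

H(P,Q) = −Σ p·ln q.
  −0.620·ln(0.285) = 0.77826
  −0.017·ln(0.144) = 0.03295
  −0.144·ln(0.094) = 0.34048
  −0.219·ln(0.477) = 0.16211
H(P,Q) = 1.3138 nats.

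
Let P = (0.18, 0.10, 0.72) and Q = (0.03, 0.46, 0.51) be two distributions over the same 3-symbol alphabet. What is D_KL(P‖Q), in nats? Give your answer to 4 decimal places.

0.4182 nats

D(P‖Q) = Σ p·ln(p/q).
  0.18·ln(0.18/0.03) = 0.32252
  0.10·ln(0.10/0.46) = -0.15261
  0.72·ln(0.72/0.51) = 0.24829
D(P‖Q) = 0.4182 nats.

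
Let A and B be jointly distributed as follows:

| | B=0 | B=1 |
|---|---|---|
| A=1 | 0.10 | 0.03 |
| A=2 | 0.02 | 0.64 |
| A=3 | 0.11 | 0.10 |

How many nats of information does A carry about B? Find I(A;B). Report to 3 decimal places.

0.234 nats

Marginals: p(A) = (0.1300, 0.6600, 0.2100), p(B) = (0.2300, 0.7700).
I(A;B) = Σ p(x,y)·ln[p(x,y)/(p(x)p(y))].
  (1,0): 0.10·ln(3.3445) = 0.1207
  (1,1): 0.03·ln(0.2997) = -0.0361
  (2,0): 0.02·ln(0.1318) = -0.0405
  (2,1): 0.64·ln(1.2593) = 0.1476
  (3,0): 0.11·ln(2.2774) = 0.0905
  (3,1): 0.10·ln(0.6184) = -0.0481
Sum = 0.234 nats.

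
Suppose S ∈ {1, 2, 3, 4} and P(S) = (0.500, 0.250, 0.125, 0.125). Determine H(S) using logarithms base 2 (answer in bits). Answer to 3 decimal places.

H(S) = −Σ p·log₂ p.
  −(0.500)·log₂(0.500) = 0.5000
  −(0.250)·log₂(0.250) = 0.5000
  −(0.125)·log₂(0.125) = 0.3750
  −(0.125)·log₂(0.125) = 0.3750
Sum: 0.5000 + 0.5000 + 0.3750 + 0.3750 = 1.750 bits.

1.750 bits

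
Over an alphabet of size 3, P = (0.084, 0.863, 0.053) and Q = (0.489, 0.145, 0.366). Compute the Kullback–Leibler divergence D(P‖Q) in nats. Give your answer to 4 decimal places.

1.2889 nats

D(P‖Q) = Σ p·ln(p/q).
  0.084·ln(0.084/0.489) = -0.14797
  0.863·ln(0.863/0.145) = 1.53932
  0.053·ln(0.053/0.366) = -0.10241
D(P‖Q) = 1.2889 nats.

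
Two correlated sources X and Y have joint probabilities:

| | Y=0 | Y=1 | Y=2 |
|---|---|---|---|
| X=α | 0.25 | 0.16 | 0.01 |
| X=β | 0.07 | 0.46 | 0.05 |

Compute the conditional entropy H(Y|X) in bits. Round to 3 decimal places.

1.008 bits

Chain rule: H(Y|X) = H(X,Y) − H(X).
Marginals: p(X) = (0.4200, 0.5800), p(Y) = (0.3200, 0.6200, 0.0600).
H(X,Y) = 1.9894 bits; H(X) = 0.9815 bits.
H(Y|X) = 1.9894 − 0.9815 = 1.008 bits.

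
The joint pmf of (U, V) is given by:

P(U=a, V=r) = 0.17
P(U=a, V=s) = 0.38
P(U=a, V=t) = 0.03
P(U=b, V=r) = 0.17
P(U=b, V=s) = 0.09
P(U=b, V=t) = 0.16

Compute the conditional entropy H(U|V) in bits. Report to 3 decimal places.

0.791 bits

Chain rule: H(U|V) = H(U,V) − H(V).
Marginals: p(U) = (0.5800, 0.4200), p(V) = (0.3400, 0.4700, 0.1900).
H(U,V) = 2.2871 bits; H(V) = 1.4964 bits.
H(U|V) = 2.2871 − 1.4964 = 0.791 bits.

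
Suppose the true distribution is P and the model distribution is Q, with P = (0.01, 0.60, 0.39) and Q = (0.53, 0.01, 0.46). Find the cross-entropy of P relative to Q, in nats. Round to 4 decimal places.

3.0723 nats

H(P,Q) = −Σ p·ln q.
  −0.01·ln(0.53) = 0.00635
  −0.60·ln(0.01) = 2.76310
  −0.39·ln(0.46) = 0.30285
H(P,Q) = 3.0723 nats.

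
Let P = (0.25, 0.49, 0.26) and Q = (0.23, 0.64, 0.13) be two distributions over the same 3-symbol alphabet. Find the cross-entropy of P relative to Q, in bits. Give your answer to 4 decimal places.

1.6109 bits

H(P,Q) = −Σ p·log₂ q.
  −0.25·log₂(0.23) = 0.53007
  −0.49·log₂(0.64) = 0.31549
  −0.26·log₂(0.13) = 0.76529
H(P,Q) = 1.6109 bits.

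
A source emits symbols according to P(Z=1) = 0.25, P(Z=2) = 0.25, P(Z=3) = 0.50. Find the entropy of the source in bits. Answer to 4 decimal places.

H(Z) = −Σ p·log₂ p.
  −(0.25)·log₂(0.25) = 0.50000
  −(0.25)·log₂(0.25) = 0.50000
  −(0.50)·log₂(0.50) = 0.50000
Sum: 0.50000 + 0.50000 + 0.50000 = 1.5000 bits.

1.5000 bits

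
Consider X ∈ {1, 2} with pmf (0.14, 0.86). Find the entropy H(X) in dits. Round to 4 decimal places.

H(X) = −Σ p·log₁₀ p.
  −(0.14)·log₁₀(0.14) = 0.11954
  −(0.86)·log₁₀(0.86) = 0.05633
Sum: 0.11954 + 0.05633 = 0.1759 dits.

0.1759 dits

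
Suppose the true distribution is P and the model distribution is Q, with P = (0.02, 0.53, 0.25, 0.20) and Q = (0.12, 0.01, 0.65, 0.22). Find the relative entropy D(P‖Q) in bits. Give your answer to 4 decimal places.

D(P‖Q) = Σ p·log₂(p/q).
  0.02·log₂(0.02/0.12) = -0.05170
  0.53·log₂(0.53/0.01) = 3.03580
  0.25·log₂(0.25/0.65) = -0.34463
  0.20·log₂(0.20/0.22) = -0.02750
D(P‖Q) = 2.6120 bits.

2.6120 bits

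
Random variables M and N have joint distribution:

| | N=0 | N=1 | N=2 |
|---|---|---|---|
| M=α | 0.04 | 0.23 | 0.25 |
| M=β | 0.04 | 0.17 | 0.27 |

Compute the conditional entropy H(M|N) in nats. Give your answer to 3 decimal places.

0.688 nats

Marginals: p(M) = (0.5200, 0.4800), p(N) = (0.0800, 0.4000, 0.5200).
H(M|N) = Σ p(N) · H(M|N=·).
  N=0: p=0.0800, H(M|N=0) = 0.6931
  N=1: p=0.4000, H(M|N=1) = 0.6819
  N=2: p=0.5200, H(M|N=2) = 0.6924
Weighted sum = 0.688 nats.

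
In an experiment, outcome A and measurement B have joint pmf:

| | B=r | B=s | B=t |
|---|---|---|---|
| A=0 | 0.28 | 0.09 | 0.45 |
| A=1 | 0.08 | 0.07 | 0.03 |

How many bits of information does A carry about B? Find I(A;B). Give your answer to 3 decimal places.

0.085 bits

Marginals: p(A) = (0.8200, 0.1800), p(B) = (0.3600, 0.1600, 0.4800).
I(A;B) = Σ p(x,y)·log₂[p(x,y)/(p(x)p(y))].
  (0,r): 0.28·log₂(0.9485) = -0.0214
  (0,s): 0.09·log₂(0.6860) = -0.0489
  (0,t): 0.45·log₂(1.1433) = 0.0869
  (1,r): 0.08·log₂(1.2346) = 0.0243
  (1,s): 0.07·log₂(2.4306) = 0.0897
  (1,t): 0.03·log₂(0.3472) = -0.0458
Sum = 0.085 bits.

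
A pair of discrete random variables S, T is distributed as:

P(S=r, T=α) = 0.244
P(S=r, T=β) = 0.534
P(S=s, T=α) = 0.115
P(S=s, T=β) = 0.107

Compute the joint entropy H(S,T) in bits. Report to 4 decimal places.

1.6837 bits

H(S,T) = −Σ p(x,y)·log₂ p(x,y) over all 4 cells.
  cell (r,α): −0.244·log₂0.244 = 0.49655
  cell (r,β): −0.534·log₂0.534 = 0.48332
  cell (s,α): −0.115·log₂0.115 = 0.35883
  cell (s,β): −0.107·log₂0.107 = 0.34500
Sum = 1.6837 bits.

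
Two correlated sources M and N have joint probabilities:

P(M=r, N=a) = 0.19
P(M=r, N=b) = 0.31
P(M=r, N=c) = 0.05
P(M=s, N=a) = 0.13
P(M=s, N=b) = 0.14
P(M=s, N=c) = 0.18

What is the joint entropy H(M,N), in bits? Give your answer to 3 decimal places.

H(M,N) = −Σ p(x,y)·log₂ p(x,y) over all 6 cells.
  cell (r,a): −0.19·log₂0.19 = 0.4552
  cell (r,b): −0.31·log₂0.31 = 0.5238
  cell (r,c): −0.05·log₂0.05 = 0.2161
  cell (s,a): −0.13·log₂0.13 = 0.3826
  cell (s,b): −0.14·log₂0.14 = 0.3971
  cell (s,c): −0.18·log₂0.18 = 0.4453
Sum = 2.420 bits.

2.420 bits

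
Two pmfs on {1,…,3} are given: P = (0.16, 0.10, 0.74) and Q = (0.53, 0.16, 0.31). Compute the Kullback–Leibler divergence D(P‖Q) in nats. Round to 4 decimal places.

0.4052 nats

D(P‖Q) = Σ p·ln(p/q).
  0.16·ln(0.16/0.53) = -0.19163
  0.10·ln(0.10/0.16) = -0.04700
  0.74·ln(0.74/0.31) = 0.64386
D(P‖Q) = 0.4052 nats.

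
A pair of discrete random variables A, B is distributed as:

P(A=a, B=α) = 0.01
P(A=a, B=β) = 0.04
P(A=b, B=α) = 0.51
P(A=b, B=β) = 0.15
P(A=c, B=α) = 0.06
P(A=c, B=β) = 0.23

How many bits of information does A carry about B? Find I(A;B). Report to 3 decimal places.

0.222 bits

Marginals: p(A) = (0.0500, 0.6600, 0.2900), p(B) = (0.5800, 0.4200).
I(A;B) = H(A) + H(B) − H(A,B).
H(A) = 1.1296, H(B) = 0.9815, H(A,B) = 1.8894.
I(A;B) = 1.1296 + 0.9815 − 1.8894 = 0.222 bits.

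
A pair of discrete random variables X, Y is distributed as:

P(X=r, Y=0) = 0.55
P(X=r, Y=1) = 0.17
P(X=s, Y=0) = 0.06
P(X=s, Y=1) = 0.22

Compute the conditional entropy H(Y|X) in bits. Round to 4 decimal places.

0.7776 bits

Marginals: p(X) = (0.7200, 0.2800), p(Y) = (0.6100, 0.3900).
H(Y|X) = Σ p(X) · H(Y|X=·).
  X=r: p=0.7200, H(Y|X=r) = 0.7885
  X=s: p=0.2800, H(Y|X=s) = 0.7496
Weighted sum = 0.7776 bits.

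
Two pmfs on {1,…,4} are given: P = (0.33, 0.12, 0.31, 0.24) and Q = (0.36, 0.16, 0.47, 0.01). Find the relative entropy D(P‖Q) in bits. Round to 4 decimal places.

0.8230 bits

D(P‖Q) = Σ p·log₂(p/q).
  0.33·log₂(0.33/0.36) = -0.04143
  0.12·log₂(0.12/0.16) = -0.04980
  0.31·log₂(0.31/0.47) = -0.18612
  0.24·log₂(0.24/0.01) = 1.10039
D(P‖Q) = 0.8230 bits.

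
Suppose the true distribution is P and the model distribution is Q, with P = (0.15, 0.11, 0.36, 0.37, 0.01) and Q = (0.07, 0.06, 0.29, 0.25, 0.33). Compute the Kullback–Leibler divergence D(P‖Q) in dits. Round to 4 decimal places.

0.1602 dits

D(P‖Q) = Σ p·log₁₀(p/q).
  0.15·log₁₀(0.15/0.07) = 0.04965
  0.11·log₁₀(0.11/0.06) = 0.02896
  0.36·log₁₀(0.36/0.29) = 0.03381
  0.37·log₁₀(0.37/0.25) = 0.06300
  0.01·log₁₀(0.01/0.33) = -0.01519
D(P‖Q) = 0.1602 dits.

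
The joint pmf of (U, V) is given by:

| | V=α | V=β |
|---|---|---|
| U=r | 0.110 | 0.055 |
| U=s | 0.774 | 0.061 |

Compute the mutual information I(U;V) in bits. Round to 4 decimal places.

0.0513 bits

Marginals: p(U) = (0.1650, 0.8350), p(V) = (0.8840, 0.1160).
I(U;V) = H(U) + H(V) − H(U,V).
H(U) = 0.6461, H(V) = 0.5178, H(U,V) = 1.1126.
I(U;V) = 0.6461 + 0.5178 − 1.1126 = 0.0513 bits.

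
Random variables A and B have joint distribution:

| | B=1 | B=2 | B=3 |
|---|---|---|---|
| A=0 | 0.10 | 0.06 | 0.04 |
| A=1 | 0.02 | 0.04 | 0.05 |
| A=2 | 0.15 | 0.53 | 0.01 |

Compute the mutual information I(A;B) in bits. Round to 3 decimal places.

Marginals: p(A) = (0.2000, 0.1100, 0.6900), p(B) = (0.2700, 0.6300, 0.1000).
I(A;B) = Σ p(x,y)·log₂[p(x,y)/(p(x)p(y))].
  (0,1): 0.10·log₂(1.8519) = 0.0889
  (0,2): 0.06·log₂(0.4762) = -0.0642
  (0,3): 0.04·log₂(2.0000) = 0.0400
  (1,1): 0.02·log₂(0.6734) = -0.0114
  (1,2): 0.04·log₂(0.5772) = -0.0317
  (1,3): 0.05·log₂(4.5455) = 0.1092
  (2,1): 0.15·log₂(0.8052) = -0.0469
  (2,2): 0.53·log₂(1.2192) = 0.1516
  (2,3): 0.01·log₂(0.1449) = -0.0279
Sum = 0.208 bits.

0.208 bits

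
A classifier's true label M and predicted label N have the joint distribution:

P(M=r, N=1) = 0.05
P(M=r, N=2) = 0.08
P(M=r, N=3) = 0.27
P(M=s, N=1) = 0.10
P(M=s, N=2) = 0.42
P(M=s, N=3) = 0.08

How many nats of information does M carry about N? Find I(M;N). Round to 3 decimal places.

0.170 nats

Marginals: p(M) = (0.4000, 0.6000), p(N) = (0.1500, 0.5000, 0.3500).
I(M;N) = Σ p(x,y)·ln[p(x,y)/(p(x)p(y))].
  (r,1): 0.05·ln(0.8333) = -0.0091
  (r,2): 0.08·ln(0.4000) = -0.0733
  (r,3): 0.27·ln(1.9286) = 0.1773
  (s,1): 0.10·ln(1.1111) = 0.0105
  (s,2): 0.42·ln(1.4000) = 0.1413
  (s,3): 0.08·ln(0.3810) = -0.0772
Sum = 0.170 nats.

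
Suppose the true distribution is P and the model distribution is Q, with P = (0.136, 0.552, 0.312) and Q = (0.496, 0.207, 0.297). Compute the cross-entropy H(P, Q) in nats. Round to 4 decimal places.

1.3436 nats

H(P,Q) = −Σ p·ln q.
  −0.136·ln(0.496) = 0.09536
  −0.552·ln(0.207) = 0.86942
  −0.312·ln(0.297) = 0.37878
H(P,Q) = 1.3436 nats.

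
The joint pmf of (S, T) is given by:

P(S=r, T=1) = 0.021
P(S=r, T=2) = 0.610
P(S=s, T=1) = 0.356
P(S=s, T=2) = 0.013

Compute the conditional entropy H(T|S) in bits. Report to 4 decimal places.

Chain rule: H(T|S) = H(S,T) − H(S).
Marginals: p(S) = (0.6310, 0.3690), p(T) = (0.3770, 0.6230).
H(S,T) = 1.1640 bits; H(S) = 0.9499 bits.
H(T|S) = 1.1640 − 0.9499 = 0.2141 bits.

0.2141 bits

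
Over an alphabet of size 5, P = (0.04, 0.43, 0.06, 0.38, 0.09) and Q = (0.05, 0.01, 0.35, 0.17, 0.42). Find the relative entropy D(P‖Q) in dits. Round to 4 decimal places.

D(P‖Q) = Σ p·log₁₀(p/q).
  0.04·log₁₀(0.04/0.05) = -0.00388
  0.43·log₁₀(0.43/0.01) = 0.70239
  0.06·log₁₀(0.06/0.35) = -0.04596
  0.38·log₁₀(0.38/0.17) = 0.13275
  0.09·log₁₀(0.09/0.42) = -0.06021
D(P‖Q) = 0.7251 dits.

0.7251 dits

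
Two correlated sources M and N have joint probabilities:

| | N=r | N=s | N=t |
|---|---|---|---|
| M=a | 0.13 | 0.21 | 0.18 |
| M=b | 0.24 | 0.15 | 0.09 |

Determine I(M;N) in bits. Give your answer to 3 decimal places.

0.052 bits

Marginals: p(M) = (0.5200, 0.4800), p(N) = (0.3700, 0.3600, 0.2700).
I(M;N) = H(M) + H(N) − H(M,N).
H(M) = 0.9988, H(N) = 1.5714, H(M,N) = 2.5181.
I(M;N) = 0.9988 + 1.5714 − 2.5181 = 0.052 bits.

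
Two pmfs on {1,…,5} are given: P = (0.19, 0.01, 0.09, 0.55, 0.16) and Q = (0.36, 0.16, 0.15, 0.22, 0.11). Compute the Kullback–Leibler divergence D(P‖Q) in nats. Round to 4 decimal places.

0.3688 nats

D(P‖Q) = Σ p·ln(p/q).
  0.19·ln(0.19/0.36) = -0.12143
  0.01·ln(0.01/0.16) = -0.02773
  0.09·ln(0.09/0.15) = -0.04597
  0.55·ln(0.55/0.22) = 0.50396
  0.16·ln(0.16/0.11) = 0.05995
D(P‖Q) = 0.3688 nats.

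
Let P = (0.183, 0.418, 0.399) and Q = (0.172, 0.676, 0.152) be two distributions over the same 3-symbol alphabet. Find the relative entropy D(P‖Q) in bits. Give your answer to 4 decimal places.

D(P‖Q) = Σ p·log₂(p/q).
  0.183·log₂(0.183/0.172) = 0.01637
  0.418·log₂(0.418/0.676) = -0.28989
  0.399·log₂(0.399/0.152) = 0.55553
D(P‖Q) = 0.2820 bits.

0.2820 bits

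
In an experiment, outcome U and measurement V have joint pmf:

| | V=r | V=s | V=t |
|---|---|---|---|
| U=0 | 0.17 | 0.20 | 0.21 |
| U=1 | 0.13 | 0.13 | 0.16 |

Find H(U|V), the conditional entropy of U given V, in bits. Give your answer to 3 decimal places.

Chain rule: H(U|V) = H(U,V) − H(V).
Marginals: p(U) = (0.5800, 0.4200), p(V) = (0.3000, 0.3300, 0.3700).
H(U,V) = 2.5601 bits; H(V) = 1.5796 bits.
H(U|V) = 2.5601 − 1.5796 = 0.980 bits.

0.980 bits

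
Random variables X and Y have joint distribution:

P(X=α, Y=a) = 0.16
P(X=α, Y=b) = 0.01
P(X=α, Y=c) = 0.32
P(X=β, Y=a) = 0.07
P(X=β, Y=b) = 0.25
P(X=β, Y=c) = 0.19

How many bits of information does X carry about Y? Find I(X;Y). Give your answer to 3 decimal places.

0.249 bits

Marginals: p(X) = (0.4900, 0.5100), p(Y) = (0.2300, 0.2600, 0.5100).
I(X;Y) = Σ p(x,y)·log₂[p(x,y)/(p(x)p(y))].
  (α,a): 0.16·log₂(1.4197) = 0.0809
  (α,b): 0.01·log₂(0.0785) = -0.0367
  (α,c): 0.32·log₂(1.2805) = 0.1142
  (β,a): 0.07·log₂(0.5968) = -0.0521
  (β,b): 0.25·log₂(1.8854) = 0.2287
  (β,c): 0.19·log₂(0.7305) = -0.0861
Sum = 0.249 bits.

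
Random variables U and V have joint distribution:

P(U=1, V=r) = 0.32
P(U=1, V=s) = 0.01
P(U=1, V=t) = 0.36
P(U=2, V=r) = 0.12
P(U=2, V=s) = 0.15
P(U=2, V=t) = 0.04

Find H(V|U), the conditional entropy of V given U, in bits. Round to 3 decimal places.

1.193 bits

Chain rule: H(V|U) = H(U,V) − H(U).
Marginals: p(U) = (0.6900, 0.3100), p(V) = (0.4400, 0.1600, 0.4000).
H(U,V) = 2.0865 bits; H(U) = 0.8932 bits.
H(V|U) = 2.0865 − 0.8932 = 1.193 bits.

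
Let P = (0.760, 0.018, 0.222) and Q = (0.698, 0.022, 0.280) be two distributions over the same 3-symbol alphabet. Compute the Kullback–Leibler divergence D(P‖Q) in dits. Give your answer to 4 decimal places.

D(P‖Q) = Σ p·log₁₀(p/q).
  0.760·log₁₀(0.760/0.698) = 0.02809
  0.018·log₁₀(0.018/0.022) = -0.00157
  0.222·log₁₀(0.222/0.280) = -0.02238
D(P‖Q) = 0.0041 dits.

0.0041 dits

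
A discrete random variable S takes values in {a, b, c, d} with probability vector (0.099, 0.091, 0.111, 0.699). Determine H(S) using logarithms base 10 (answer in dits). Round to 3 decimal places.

0.409 dits

H(S) = −Σ p·log₁₀ p.
  −(0.099)·log₁₀(0.099) = 0.0994
  −(0.091)·log₁₀(0.091) = 0.0947
  −(0.111)·log₁₀(0.111) = 0.1060
  −(0.699)·log₁₀(0.699) = 0.1087
Sum: 0.0994 + 0.0947 + 0.1060 + 0.1087 = 0.409 dits.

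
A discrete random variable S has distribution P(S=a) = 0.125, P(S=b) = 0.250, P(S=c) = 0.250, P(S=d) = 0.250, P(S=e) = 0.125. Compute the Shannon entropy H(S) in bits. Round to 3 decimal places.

2.250 bits

H(S) = −Σ p·log₂ p.
  −(0.125)·log₂(0.125) = 0.3750
  −(0.250)·log₂(0.250) = 0.5000
  −(0.250)·log₂(0.250) = 0.5000
  −(0.250)·log₂(0.250) = 0.5000
  −(0.125)·log₂(0.125) = 0.3750
Sum: 0.3750 + 0.5000 + 0.5000 + 0.5000 + 0.3750 = 2.250 bits.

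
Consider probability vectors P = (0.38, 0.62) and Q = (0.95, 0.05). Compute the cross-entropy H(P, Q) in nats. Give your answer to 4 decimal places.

H(P,Q) = −Σ p·ln q.
  −0.38·ln(0.95) = 0.01949
  −0.62·ln(0.05) = 1.85735
H(P,Q) = 1.8768 nats.

1.8768 nats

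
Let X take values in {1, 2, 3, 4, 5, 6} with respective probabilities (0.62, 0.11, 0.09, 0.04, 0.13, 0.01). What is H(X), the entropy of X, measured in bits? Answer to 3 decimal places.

1.725 bits

H(X) = −Σ p·log₂ p.
  −(0.62)·log₂(0.62) = 0.4276
  −(0.11)·log₂(0.11) = 0.3503
  −(0.09)·log₂(0.09) = 0.3127
  −(0.04)·log₂(0.04) = 0.1858
  −(0.13)·log₂(0.13) = 0.3826
  −(0.01)·log₂(0.01) = 0.0664
Sum: 0.4276 + 0.3503 + 0.3127 + 0.1858 + 0.3826 + 0.0664 = 1.725 bits.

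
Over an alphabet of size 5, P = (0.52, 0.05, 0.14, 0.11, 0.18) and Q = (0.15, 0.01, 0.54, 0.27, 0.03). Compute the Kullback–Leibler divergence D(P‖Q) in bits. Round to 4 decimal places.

1.0989 bits

D(P‖Q) = Σ p·log₂(p/q).
  0.52·log₂(0.52/0.15) = 0.93265
  0.05·log₂(0.05/0.01) = 0.11610
  0.14·log₂(0.14/0.54) = -0.27265
  0.11·log₂(0.11/0.27) = -0.14250
  0.18·log₂(0.18/0.03) = 0.46529
D(P‖Q) = 1.0989 bits.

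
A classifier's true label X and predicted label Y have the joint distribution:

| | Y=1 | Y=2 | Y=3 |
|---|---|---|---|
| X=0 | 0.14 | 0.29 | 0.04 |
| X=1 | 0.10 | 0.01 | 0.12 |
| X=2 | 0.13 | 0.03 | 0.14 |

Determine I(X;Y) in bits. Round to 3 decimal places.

Marginals: p(X) = (0.4700, 0.2300, 0.3000), p(Y) = (0.3700, 0.3300, 0.3000).
I(X;Y) = H(X) + H(Y) − H(X,Y).
H(X) = 1.5207, H(Y) = 1.5796, H(X,Y) = 2.7980.
I(X;Y) = 1.5207 + 1.5796 − 2.7980 = 0.302 bits.

0.302 bits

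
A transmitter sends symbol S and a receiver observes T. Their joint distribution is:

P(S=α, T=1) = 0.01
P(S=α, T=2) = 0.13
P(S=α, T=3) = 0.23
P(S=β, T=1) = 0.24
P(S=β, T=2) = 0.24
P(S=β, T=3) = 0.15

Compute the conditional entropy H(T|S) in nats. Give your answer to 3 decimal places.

0.960 nats

Chain rule: H(T|S) = H(S,T) − H(S).
Marginals: p(S) = (0.3700, 0.6300), p(T) = (0.2500, 0.3700, 0.3800).
H(S,T) = 1.6189 nats; H(S) = 0.6590 nats.
H(T|S) = 1.6189 − 0.6590 = 0.960 nats.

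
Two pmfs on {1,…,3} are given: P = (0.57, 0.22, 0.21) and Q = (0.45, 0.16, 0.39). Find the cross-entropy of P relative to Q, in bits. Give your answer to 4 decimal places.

1.5236 bits

H(P,Q) = −Σ p·log₂ q.
  −0.57·log₂(0.45) = 0.65664
  −0.22·log₂(0.16) = 0.58165
  −0.21·log₂(0.39) = 0.28528
H(P,Q) = 1.5236 bits.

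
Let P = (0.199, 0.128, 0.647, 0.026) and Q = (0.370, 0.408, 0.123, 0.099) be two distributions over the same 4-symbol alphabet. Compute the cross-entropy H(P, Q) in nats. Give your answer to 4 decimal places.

H(P,Q) = −Σ p·ln q.
  −0.199·ln(0.370) = 0.19786
  −0.128·ln(0.408) = 0.11475
  −0.647·ln(0.123) = 1.35583
  −0.026·ln(0.099) = 0.06013
H(P,Q) = 1.7286 nats.

1.7286 nats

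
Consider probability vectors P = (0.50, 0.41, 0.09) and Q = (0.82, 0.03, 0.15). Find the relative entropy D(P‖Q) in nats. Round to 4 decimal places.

D(P‖Q) = Σ p·ln(p/q).
  0.50·ln(0.50/0.82) = -0.24735
  0.41·ln(0.41/0.03) = 1.07213
  0.09·ln(0.09/0.15) = -0.04597
D(P‖Q) = 0.7788 nats.

0.7788 nats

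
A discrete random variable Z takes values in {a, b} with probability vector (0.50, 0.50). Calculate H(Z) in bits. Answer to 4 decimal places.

H(Z) = −Σ p·log₂ p.
  −(0.50)·log₂(0.50) = 0.50000
  −(0.50)·log₂(0.50) = 0.50000
Sum: 0.50000 + 0.50000 = 1.0000 bits.

1.0000 bits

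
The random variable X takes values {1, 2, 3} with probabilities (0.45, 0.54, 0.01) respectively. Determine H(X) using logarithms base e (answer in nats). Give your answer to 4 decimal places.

H(X) = −Σ p·ln p.
  −(0.45)·ln(0.45) = 0.35933
  −(0.54)·ln(0.54) = 0.33274
  −(0.01)·ln(0.01) = 0.04605
Sum: 0.35933 + 0.33274 + 0.04605 = 0.7381 nats.

0.7381 nats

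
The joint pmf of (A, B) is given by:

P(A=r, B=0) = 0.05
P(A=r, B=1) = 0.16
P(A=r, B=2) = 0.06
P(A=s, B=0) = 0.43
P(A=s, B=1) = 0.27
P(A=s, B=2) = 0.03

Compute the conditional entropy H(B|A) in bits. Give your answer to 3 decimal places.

1.227 bits

Chain rule: H(B|A) = H(A,B) − H(A).
Marginals: p(A) = (0.2700, 0.7300), p(B) = (0.4800, 0.4300, 0.0900).
H(A,B) = 2.0680 bits; H(A) = 0.8415 bits.
H(B|A) = 2.0680 − 0.8415 = 1.227 bits.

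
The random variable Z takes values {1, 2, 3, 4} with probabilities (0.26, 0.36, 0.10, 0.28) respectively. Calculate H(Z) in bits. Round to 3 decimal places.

H(Z) = −Σ p·log₂ p.
  −(0.26)·log₂(0.26) = 0.5053
  −(0.36)·log₂(0.36) = 0.5306
  −(0.10)·log₂(0.10) = 0.3322
  −(0.28)·log₂(0.28) = 0.5142
Sum: 0.5053 + 0.5306 + 0.3322 + 0.5142 = 1.882 bits.

1.882 bits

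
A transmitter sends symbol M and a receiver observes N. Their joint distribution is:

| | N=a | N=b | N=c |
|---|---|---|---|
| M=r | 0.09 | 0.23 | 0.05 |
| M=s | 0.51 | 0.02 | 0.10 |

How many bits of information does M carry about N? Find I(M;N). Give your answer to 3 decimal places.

0.346 bits

Marginals: p(M) = (0.3700, 0.6300), p(N) = (0.6000, 0.2500, 0.1500).
I(M;N) = H(M) + H(N) − H(M,N).
H(M) = 0.9507, H(N) = 1.3527, H(M,N) = 1.9569.
I(M;N) = 0.9507 + 1.3527 − 1.9569 = 0.346 bits.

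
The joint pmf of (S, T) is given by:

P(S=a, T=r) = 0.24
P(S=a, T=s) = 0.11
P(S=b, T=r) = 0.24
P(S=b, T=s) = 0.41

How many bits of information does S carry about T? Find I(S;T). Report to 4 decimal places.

0.0670 bits

Marginals: p(S) = (0.3500, 0.6500), p(T) = (0.4800, 0.5200).
I(S;T) = Σ p(x,y)·log₂[p(x,y)/(p(x)p(y))].
  (a,r): 0.24·log₂(1.4286) = 0.12350
  (a,s): 0.11·log₂(0.6044) = -0.07991
  (b,r): 0.24·log₂(0.7692) = -0.09084
  (b,s): 0.41·log₂(1.2130) = 0.11423
Sum = 0.0670 bits.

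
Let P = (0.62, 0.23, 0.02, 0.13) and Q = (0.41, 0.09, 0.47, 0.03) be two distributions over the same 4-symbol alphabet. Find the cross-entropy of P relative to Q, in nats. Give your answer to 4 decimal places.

1.5776 nats

H(P,Q) = −Σ p·ln q.
  −0.62·ln(0.41) = 0.55279
  −0.23·ln(0.09) = 0.55383
  −0.02·ln(0.47) = 0.01510
  −0.13·ln(0.03) = 0.45585
H(P,Q) = 1.5776 nats.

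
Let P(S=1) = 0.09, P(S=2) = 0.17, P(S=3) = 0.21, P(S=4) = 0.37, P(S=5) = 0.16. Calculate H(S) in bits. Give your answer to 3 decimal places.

H(S) = −Σ p·log₂ p.
  −(0.09)·log₂(0.09) = 0.3127
  −(0.17)·log₂(0.17) = 0.4346
  −(0.21)·log₂(0.21) = 0.4728
  −(0.37)·log₂(0.37) = 0.5307
  −(0.16)·log₂(0.16) = 0.4230
Sum: 0.3127 + 0.4346 + 0.4728 + 0.5307 + 0.4230 = 2.174 bits.

2.174 bits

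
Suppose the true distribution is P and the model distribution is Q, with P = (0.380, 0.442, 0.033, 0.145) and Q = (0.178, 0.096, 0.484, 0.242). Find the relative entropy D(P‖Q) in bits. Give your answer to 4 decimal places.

1.1545 bits

D(P‖Q) = Σ p·log₂(p/q).
  0.380·log₂(0.380/0.178) = 0.41577
  0.442·log₂(0.442/0.096) = 0.97370
  0.033·log₂(0.033/0.484) = -0.12786
  0.145·log₂(0.145/0.242) = -0.10715
D(P‖Q) = 1.1545 bits.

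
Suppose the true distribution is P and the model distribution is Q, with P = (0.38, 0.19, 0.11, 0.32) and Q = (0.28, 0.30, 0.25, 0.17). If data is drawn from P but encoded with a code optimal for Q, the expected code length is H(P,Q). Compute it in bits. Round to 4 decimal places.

2.0659 bits

H(P,Q) = −Σ p·log₂ q.
  −0.38·log₂(0.28) = 0.69787
  −0.19·log₂(0.30) = 0.33002
  −0.11·log₂(0.25) = 0.22000
  −0.32·log₂(0.17) = 0.81805
H(P,Q) = 2.0659 bits.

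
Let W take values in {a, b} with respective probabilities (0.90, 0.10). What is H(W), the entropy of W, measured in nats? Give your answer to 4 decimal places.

0.3251 nats

H(W) = −Σ p·ln p.
  −(0.90)·ln(0.90) = 0.09482
  −(0.10)·ln(0.10) = 0.23026
Sum: 0.09482 + 0.23026 = 0.3251 nats.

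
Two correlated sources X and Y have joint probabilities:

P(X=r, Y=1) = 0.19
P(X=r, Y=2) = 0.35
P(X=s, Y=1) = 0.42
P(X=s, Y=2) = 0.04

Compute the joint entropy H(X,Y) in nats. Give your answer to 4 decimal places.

H(X,Y) = −Σ p(x,y)·ln p(x,y) over all 4 cells.
  cell (r,1): −0.19·ln0.19 = 0.31554
  cell (r,2): −0.35·ln0.35 = 0.36744
  cell (s,1): −0.42·ln0.42 = 0.36435
  cell (s,2): −0.04·ln0.04 = 0.12876
Sum = 1.1761 nats.

1.1761 nats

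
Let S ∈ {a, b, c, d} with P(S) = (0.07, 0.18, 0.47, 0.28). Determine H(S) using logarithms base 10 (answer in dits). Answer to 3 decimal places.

0.524 dits

H(S) = −Σ p·log₁₀ p.
  −(0.07)·log₁₀(0.07) = 0.0808
  −(0.18)·log₁₀(0.18) = 0.1341
  −(0.47)·log₁₀(0.47) = 0.1541
  −(0.28)·log₁₀(0.28) = 0.1548
Sum: 0.0808 + 0.1341 + 0.1541 + 0.1548 = 0.524 dits.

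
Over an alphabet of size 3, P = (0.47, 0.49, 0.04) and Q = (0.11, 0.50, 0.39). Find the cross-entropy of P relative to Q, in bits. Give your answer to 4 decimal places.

H(P,Q) = −Σ p·log₂ q.
  −0.47·log₂(0.11) = 1.49668
  −0.49·log₂(0.50) = 0.49000
  −0.04·log₂(0.39) = 0.05434
H(P,Q) = 2.0410 bits.

2.0410 bits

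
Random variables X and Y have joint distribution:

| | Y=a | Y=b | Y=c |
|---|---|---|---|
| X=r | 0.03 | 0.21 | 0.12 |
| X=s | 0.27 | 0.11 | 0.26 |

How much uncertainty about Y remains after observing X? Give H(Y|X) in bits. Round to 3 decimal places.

Chain rule: H(Y|X) = H(X,Y) − H(X).
Marginals: p(X) = (0.3600, 0.6400), p(Y) = (0.3000, 0.3200, 0.3800).
H(X,Y) = 2.3573 bits; H(X) = 0.9427 bits.
H(Y|X) = 2.3573 − 0.9427 = 1.415 bits.

1.415 bits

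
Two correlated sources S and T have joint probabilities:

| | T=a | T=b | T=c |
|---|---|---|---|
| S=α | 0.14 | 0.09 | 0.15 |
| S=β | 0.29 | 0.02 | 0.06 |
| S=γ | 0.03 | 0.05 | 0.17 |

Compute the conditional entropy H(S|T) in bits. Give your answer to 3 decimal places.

1.328 bits

Chain rule: H(S|T) = H(S,T) − H(T).
Marginals: p(S) = (0.3800, 0.3700, 0.2500), p(T) = (0.4600, 0.1600, 0.3800).
H(S,T) = 2.7971 bits; H(T) = 1.4688 bits.
H(S|T) = 2.7971 − 1.4688 = 1.328 bits.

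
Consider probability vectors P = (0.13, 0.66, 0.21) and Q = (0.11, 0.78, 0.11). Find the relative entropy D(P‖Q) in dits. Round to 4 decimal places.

0.0205 dits

D(P‖Q) = Σ p·log₁₀(p/q).
  0.13·log₁₀(0.13/0.11) = 0.00943
  0.66·log₁₀(0.66/0.78) = -0.04788
  0.21·log₁₀(0.21/0.11) = 0.05897
D(P‖Q) = 0.0205 dits.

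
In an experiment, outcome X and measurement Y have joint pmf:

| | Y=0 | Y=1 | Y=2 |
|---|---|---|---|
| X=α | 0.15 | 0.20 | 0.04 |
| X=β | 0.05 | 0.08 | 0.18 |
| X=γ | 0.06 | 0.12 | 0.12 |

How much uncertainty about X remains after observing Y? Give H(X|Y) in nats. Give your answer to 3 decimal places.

0.990 nats

Marginals: p(X) = (0.3900, 0.3100, 0.3000), p(Y) = (0.2600, 0.4000, 0.3400).
H(X|Y) = Σ p(Y) · H(X|Y=·).
  Y=0: p=0.2600, H(X|Y=0) = 0.9728
  Y=1: p=0.4000, H(X|Y=1) = 1.0297
  Y=2: p=0.3400, H(X|Y=2) = 0.9560
Weighted sum = 0.990 nats.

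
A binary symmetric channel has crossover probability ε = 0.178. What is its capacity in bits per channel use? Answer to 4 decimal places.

0.3243 bits

Binary symmetric channel: C = 1 − h₂(ε) where h₂ is the binary entropy function.
h₂(0.178) = −0.178·log₂0.178 − 0.822·log₂0.822 = 0.6757.
C = 1 − 0.6757 = 0.3243 bits per channel use.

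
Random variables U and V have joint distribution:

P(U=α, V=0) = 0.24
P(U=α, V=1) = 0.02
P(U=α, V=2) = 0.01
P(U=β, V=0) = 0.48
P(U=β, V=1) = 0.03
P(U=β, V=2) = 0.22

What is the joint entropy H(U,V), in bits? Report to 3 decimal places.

1.814 bits

H(U,V) = −Σ p(x,y)·log₂ p(x,y) over all 6 cells.
  cell (α,0): −0.24·log₂0.24 = 0.4941
  cell (α,1): −0.02·log₂0.02 = 0.1129
  cell (α,2): −0.01·log₂0.01 = 0.0664
  cell (β,0): −0.48·log₂0.48 = 0.5083
  cell (β,1): −0.03·log₂0.03 = 0.1518
  cell (β,2): −0.22·log₂0.22 = 0.4806
Sum = 1.814 bits.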